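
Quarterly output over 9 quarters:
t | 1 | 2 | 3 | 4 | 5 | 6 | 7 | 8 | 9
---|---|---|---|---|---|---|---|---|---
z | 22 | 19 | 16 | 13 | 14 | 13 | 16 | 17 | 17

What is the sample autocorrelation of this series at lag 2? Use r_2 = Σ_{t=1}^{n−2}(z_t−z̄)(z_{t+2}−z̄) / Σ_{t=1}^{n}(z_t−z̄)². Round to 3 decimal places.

-0.008

Mean z̄ = (22 + 19 + 16 + 13 + 14 + 13 + 16 + 17 + 17)/9 = 16.3333
Σ(z_t−z̄)(z_{t+2}−z̄) = (-1.8889) + (-8.8889) + (0.7778) + (11.1111) + (0.7778) + (-2.2222) + (-0.2222) = -0.5556
Denominator Σ(z_t−z̄)² = 68.0000
r_2 = -0.5556 / 68.0000 = -0.008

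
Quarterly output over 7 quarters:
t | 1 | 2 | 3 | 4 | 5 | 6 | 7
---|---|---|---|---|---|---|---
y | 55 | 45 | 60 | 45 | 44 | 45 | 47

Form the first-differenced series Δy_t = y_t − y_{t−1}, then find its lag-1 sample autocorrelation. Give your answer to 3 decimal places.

-0.662

First differences Δy: -10, 15, -15, -1, 1, 2
Mean of differences = -1.3333
Numerator Σ(Δy_t−Δȳ)(Δy_{t+1}−Δȳ) = -360.7778
Denominator Σ(Δy_t−Δȳ)² = 545.3333
r_1(Δy) = -360.7778 / 545.3333 = -0.662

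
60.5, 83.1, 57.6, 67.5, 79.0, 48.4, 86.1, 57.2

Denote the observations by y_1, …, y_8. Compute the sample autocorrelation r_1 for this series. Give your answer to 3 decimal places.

-0.768

Mean ȳ = (60.5 + 83.1 + 57.6 + 67.5 + 79.0 + 48.4 + 86.1 + 57.2)/8 = 67.4250
Deviations from mean: -6.9250, 15.6750, -9.8250, 0.0750, 11.5750, -19.0250, 18.6750, -10.2250
Σ(y_t−ȳ)(y_{t+1}−ȳ) = (-108.5494) + (-154.0069) + (-0.7369) + (0.8681) + (-220.2144) + (-355.2919) + (-190.9519) = -1028.8831
Denominator Σ(y_t−ȳ)² = 1339.4350
r_1 = -1028.8831 / 1339.4350 = -0.768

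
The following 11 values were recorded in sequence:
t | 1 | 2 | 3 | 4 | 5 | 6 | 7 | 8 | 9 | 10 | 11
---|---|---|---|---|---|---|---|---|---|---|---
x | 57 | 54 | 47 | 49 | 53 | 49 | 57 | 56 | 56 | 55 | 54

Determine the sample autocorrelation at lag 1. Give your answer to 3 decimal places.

Mean x̄ = (57 + 54 + 47 + 49 + 53 + 49 + 57 + 56 + 56 + 55 + 54)/11 = 53.3636
Numerator Σ_{t=1}^{10}(x_t−x̄)(x_{t+1}−x̄) = 35.2314
Denominator Σ(x_t−x̄)² = 122.5455
r_1 = 35.2314 / 122.5455 = 0.287

0.287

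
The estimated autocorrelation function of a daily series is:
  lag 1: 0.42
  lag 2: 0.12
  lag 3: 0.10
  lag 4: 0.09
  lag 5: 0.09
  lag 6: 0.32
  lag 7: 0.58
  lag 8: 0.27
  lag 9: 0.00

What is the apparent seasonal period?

7

The largest autocorrelation is r_7 = 0.58; the remaining lags stay at or below 0.42. The elevated value at lag 1 (0.42), dropping to 0.12 at lag 2, reflects decaying short-term dependence rather than seasonality.
The dominant spike at lag 7 indicates a seasonal period of 7.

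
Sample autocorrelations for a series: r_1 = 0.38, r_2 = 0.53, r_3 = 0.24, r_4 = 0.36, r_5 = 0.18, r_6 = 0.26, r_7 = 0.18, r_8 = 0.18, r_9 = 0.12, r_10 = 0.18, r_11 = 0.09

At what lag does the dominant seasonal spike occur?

2

The largest autocorrelation is r_2 = 0.53; the remaining lags stay at or below 0.38.
The dominant spike at lag 2 indicates a seasonal period of 2.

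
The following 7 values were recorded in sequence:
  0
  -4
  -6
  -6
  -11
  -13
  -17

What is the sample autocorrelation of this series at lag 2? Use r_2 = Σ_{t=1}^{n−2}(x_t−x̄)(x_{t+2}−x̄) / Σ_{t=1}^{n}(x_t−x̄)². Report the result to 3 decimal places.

0.173

Mean x̄ = (0 − 4 − 6 − 6 − 11 − 13 − 17)/7 = -8.1429
Deviations from mean: 8.1429, 4.1429, 2.1429, 2.1429, -2.8571, -4.8571, -8.8571
Σ(x_t−x̄)(x_{t+2}−x̄) = (17.4490) + (8.8776) + (-6.1224) + (-10.4082) + (25.3061) = 35.1020
Denominator Σ(x_t−x̄)² = 202.8571
r_2 = 35.1020 / 202.8571 = 0.173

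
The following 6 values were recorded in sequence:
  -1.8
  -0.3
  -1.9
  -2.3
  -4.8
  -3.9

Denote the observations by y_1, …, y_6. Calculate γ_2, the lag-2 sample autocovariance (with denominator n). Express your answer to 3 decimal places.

Mean ȳ = (-1.8 − 0.3 − 1.9 − 2.3 − 4.8 − 3.9)/6 = -2.5000
Deviations: 0.7000, 2.2000, 0.6000, 0.2000, -2.3000, -1.4000
Σ_{t=1}^{4}(y_t−ȳ)(y_{t+2}−ȳ) = -0.8000
γ_2 = -0.8000 / 6 = -0.133

-0.133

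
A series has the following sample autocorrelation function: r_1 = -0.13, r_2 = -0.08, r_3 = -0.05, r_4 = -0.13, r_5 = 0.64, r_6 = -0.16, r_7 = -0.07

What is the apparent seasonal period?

The largest autocorrelation is r_5 = 0.64; the remaining lags stay at or below -0.05.
The dominant spike at lag 5 indicates a seasonal period of 5.

5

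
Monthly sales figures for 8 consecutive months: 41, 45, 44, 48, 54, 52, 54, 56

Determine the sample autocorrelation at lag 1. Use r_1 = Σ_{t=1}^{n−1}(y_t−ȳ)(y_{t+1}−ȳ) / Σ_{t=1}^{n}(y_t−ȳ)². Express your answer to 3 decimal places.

Mean ȳ = (41 + 45 + 44 + 48 + 54 + 52 + 54 + 56)/8 = 49.2500
Deviations from mean: -8.2500, -4.2500, -5.2500, -1.2500, 4.7500, 2.7500, 4.7500, 6.7500
Σ(y_t−ȳ)(y_{t+1}−ȳ) = (35.0625) + (22.3125) + (6.5625) + (-5.9375) + (13.0625) + (13.0625) + (32.0625) = 116.1875
Denominator Σ(y_t−ȳ)² = 213.5000
r_1 = 116.1875 / 213.5000 = 0.544

0.544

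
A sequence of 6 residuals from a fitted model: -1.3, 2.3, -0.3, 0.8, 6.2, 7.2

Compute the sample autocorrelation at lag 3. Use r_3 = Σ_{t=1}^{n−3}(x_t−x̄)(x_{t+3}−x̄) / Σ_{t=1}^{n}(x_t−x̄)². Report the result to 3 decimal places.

Mean x̄ = (-1.3 + 2.3 − 0.3 + 0.8 + 6.2 + 7.2)/6 = 2.4833
Σ(x_t−x̄)(x_{t+3}−x̄) = (6.3686) + (-0.6814) + (-13.1281) = -7.4408
Denominator Σ(x_t−x̄)² = 60.9883
r_3 = -7.4408 / 60.9883 = -0.122

-0.122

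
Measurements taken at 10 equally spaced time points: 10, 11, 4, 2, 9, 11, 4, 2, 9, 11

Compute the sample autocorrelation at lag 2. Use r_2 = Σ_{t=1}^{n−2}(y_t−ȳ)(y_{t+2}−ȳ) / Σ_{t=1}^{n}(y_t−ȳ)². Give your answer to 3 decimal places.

-0.789

Mean ȳ = (10 + 11 + 4 + 2 + 9 + 11 + 4 + 2 + 9 + 11)/10 = 7.3000
Numerator Σ_{t=1}^{8}(y_t−ȳ)(y_{t+2}−ȳ) = -104.1800
Denominator Σ(y_t−ȳ)² = 132.1000
r_2 = -104.1800 / 132.1000 = -0.789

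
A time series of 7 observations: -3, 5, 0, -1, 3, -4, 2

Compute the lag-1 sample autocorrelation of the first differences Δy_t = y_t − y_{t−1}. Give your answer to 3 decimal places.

-0.547

First differences Δy: 8, -5, -1, 4, -7, 6
Mean of differences = 0.8333
Numerator Σ(Δy_t−Δȳ)(Δy_{t+1}−Δȳ) = -102.1944
Denominator Σ(Δy_t−Δȳ)² = 186.8333
r_1(Δy) = -102.1944 / 186.8333 = -0.547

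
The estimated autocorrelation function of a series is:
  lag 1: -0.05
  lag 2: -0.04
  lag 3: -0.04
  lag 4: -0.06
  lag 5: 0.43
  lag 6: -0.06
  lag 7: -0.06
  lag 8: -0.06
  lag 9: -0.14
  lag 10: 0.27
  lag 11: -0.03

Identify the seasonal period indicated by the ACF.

The largest autocorrelation is r_5 = 0.43, with a weaker echo at lag 10 (0.27); the remaining lags stay at or below -0.03.
The dominant spike at lag 5 indicates a seasonal period of 5.

5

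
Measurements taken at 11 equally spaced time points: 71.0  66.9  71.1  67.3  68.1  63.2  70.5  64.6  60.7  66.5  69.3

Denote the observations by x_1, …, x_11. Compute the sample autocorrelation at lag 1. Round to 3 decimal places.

Mean x̄ = (71.0 + 66.9 + 71.1 + 67.3 + 68.1 + 63.2 + 70.5 + 64.6 + 60.7 + 66.5 + 69.3)/11 = 67.2000
Numerator Σ_{t=1}^{10}(x_t−x̄)(x_{t+1}−x̄) = -7.2300
Denominator Σ(x_t−x̄)² = 111.3600
r_1 = -7.2300 / 111.3600 = -0.065

-0.065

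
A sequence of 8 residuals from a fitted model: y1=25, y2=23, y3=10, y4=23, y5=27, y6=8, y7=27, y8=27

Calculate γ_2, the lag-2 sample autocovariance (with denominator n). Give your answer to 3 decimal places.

Mean ȳ = (25 + 23 + 10 + 23 + 27 + 8 + 27 + 27)/8 = 21.2500
Deviations: 3.7500, 1.7500, -11.2500, 1.7500, 5.7500, -13.2500, 5.7500, 5.7500
Σ_{t=1}^{6}(y_t−ȳ)(y_{t+2}−ȳ) = -170.1250
γ_2 = -170.1250 / 8 = -21.266

-21.266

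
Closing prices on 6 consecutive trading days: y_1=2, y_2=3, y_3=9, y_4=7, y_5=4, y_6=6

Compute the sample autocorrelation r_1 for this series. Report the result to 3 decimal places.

Mean ȳ = (2 + 3 + 9 + 7 + 4 + 6)/6 = 5.1667
Deviations from mean: -3.1667, -2.1667, 3.8333, 1.8333, -1.1667, 0.8333
Σ(y_t−ȳ)(y_{t+1}−ȳ) = (6.8611) + (-8.3056) + (7.0278) + (-2.1389) + (-0.9722) = 2.4722
Denominator Σ(y_t−ȳ)² = 34.8333
r_1 = 2.4722 / 34.8333 = 0.071

0.071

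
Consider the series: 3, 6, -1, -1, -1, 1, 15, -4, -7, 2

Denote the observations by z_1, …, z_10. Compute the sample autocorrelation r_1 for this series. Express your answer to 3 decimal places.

-0.092

Mean z̄ = (3 + 6 − 1 − 1 − 1 + 1 + 15 − 4 − 7 + 2)/10 = 1.3000
Numerator Σ_{t=1}^{9}(z_t−z̄)(z_{t+1}−z̄) = -30.0900
Denominator Σ(z_t−z̄)² = 326.1000
r_1 = -30.0900 / 326.1000 = -0.092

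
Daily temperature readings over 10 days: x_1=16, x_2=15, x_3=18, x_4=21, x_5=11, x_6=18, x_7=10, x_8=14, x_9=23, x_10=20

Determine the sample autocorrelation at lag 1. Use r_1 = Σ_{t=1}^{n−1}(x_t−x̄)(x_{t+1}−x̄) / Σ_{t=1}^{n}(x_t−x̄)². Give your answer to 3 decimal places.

Mean x̄ = (16 + 15 + 18 + 21 + 11 + 18 + 10 + 14 + 23 + 20)/10 = 16.6000
Numerator Σ_{t=1}^{9}(x_t−x̄)(x_{t+1}−x̄) = -14.5600
Denominator Σ(x_t−x̄)² = 160.4000
r_1 = -14.5600 / 160.4000 = -0.091

-0.091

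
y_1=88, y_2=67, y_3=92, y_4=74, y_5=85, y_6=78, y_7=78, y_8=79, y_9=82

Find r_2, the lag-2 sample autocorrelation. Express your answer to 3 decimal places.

Mean ȳ = (88 + 67 + 92 + 74 + 85 + 78 + 78 + 79 + 82)/9 = 80.3333
Σ(y_t−ȳ)(y_{t+2}−ȳ) = (89.4444) + (84.4444) + (54.4444) + (14.7778) + (-10.8889) + (3.1111) + (-3.8889) = 231.4444
Denominator Σ(y_t−ȳ)² = 450.0000
r_2 = 231.4444 / 450.0000 = 0.514

0.514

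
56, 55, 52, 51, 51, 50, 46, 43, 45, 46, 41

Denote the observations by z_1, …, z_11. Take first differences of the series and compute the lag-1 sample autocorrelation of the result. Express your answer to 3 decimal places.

First differences Δz: -1, -3, -1, 0, -1, -4, -3, 2, 1, -5
Mean of differences = -1.5000
Numerator Σ(Δz_t−Δz̄)(Δz_{t+1}−Δz̄) = -2.7500
Denominator Σ(Δz_t−Δz̄)² = 44.5000
r_1(Δz) = -2.7500 / 44.5000 = -0.062

-0.062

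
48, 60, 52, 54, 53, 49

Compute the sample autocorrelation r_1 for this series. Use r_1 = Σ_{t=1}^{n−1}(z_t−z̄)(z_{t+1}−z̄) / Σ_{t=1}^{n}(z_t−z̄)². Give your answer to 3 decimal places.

Mean z̄ = (48 + 60 + 52 + 54 + 53 + 49)/6 = 52.6667
Deviations from mean: -4.6667, 7.3333, -0.6667, 1.3333, 0.3333, -3.6667
Numerator Σ_{t=1}^{5}(z_t−z̄)(z_{t+1}−z̄) = -40.7778
Denominator Σ(z_t−z̄)² = 91.3333
r_1 = -40.7778 / 91.3333 = -0.446

-0.446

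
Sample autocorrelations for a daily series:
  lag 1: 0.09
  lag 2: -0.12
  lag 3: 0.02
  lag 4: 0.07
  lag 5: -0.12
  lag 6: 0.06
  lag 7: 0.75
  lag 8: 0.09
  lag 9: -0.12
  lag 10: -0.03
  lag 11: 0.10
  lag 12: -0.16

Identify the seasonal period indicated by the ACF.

The largest autocorrelation is r_7 = 0.75; the remaining lags stay at or below 0.10.
The dominant spike at lag 7 indicates a seasonal period of 7.

7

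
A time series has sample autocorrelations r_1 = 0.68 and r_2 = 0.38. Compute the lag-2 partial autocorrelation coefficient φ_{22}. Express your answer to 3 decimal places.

φ_{22} = (r_2 − r_1²) / (1 − r_1²)
r_1² = (0.68)² = 0.4624
Numerator = 0.38 − 0.4624 = -0.0824; denominator = 1 − 0.4624 = 0.5376
φ_{22} = -0.0824 / 0.5376 = -0.153

-0.153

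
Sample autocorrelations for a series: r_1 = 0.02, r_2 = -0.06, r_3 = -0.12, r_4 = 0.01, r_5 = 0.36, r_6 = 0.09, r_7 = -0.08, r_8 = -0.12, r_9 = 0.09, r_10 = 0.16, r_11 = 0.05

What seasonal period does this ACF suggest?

The largest autocorrelation is r_5 = 0.36, with a weaker echo at lag 10 (0.16); the remaining lags stay at or below 0.09.
The dominant spike at lag 5 indicates a seasonal period of 5.

5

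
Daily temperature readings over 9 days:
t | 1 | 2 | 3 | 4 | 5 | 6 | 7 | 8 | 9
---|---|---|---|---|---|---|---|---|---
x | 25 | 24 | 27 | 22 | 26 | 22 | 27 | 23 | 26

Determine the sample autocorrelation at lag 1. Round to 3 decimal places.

Mean x̄ = (25 + 24 + 27 + 22 + 26 + 22 + 27 + 23 + 26)/9 = 24.6667
Numerator Σ_{t=1}^{8}(x_t−x̄)(x_{t+1}−x̄) = -27.4444
Denominator Σ(x_t−x̄)² = 32.0000
r_1 = -27.4444 / 32.0000 = -0.858

-0.858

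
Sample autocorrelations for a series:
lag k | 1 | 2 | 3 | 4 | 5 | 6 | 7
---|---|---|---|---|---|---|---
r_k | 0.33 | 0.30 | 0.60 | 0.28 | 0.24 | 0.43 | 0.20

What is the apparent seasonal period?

3

The largest autocorrelation is r_3 = 0.60, with a weaker echo at lag 6 (0.43); the remaining lags stay at or below 0.33. The elevated value at lag 1 (0.33), dropping to 0.30 at lag 2, reflects decaying short-term dependence rather than seasonality.
The dominant spike at lag 3 indicates a seasonal period of 3.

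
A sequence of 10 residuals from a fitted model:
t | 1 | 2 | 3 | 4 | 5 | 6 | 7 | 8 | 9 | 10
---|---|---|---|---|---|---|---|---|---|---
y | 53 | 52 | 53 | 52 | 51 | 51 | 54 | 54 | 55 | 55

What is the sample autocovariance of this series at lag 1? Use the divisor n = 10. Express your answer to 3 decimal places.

Mean ȳ = (53 + 52 + 53 + 52 + 51 + 51 + 54 + 54 + 55 + 55)/10 = 53.0000
Σ_{t=1}^{9}(y_t−ȳ)(y_{t+1}−ȳ) = 11.0000
γ_1 = 11.0000 / 10 = 1.100

1.100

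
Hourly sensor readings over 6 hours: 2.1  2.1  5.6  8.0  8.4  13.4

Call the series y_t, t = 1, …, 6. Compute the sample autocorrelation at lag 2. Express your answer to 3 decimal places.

0.064

Mean ȳ = (2.1 + 2.1 + 5.6 + 8.0 + 8.4 + 13.4)/6 = 6.6000
Deviations from mean: -4.5000, -4.5000, -1.0000, 1.4000, 1.8000, 6.8000
Σ(y_t−ȳ)(y_{t+2}−ȳ) = (4.5000) + (-6.3000) + (-1.8000) + (9.5200) = 5.9200
Denominator Σ(y_t−ȳ)² = 92.9400
r_2 = 5.9200 / 92.9400 = 0.064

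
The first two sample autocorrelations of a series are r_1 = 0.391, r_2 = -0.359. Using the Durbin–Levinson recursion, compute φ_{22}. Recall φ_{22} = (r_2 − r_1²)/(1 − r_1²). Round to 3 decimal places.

-0.604

φ_{22} = (r_2 − r_1²) / (1 − r_1²)
r_1² = (0.391)² = 0.152881
Numerator = -0.359 − 0.1529 = -0.5119; denominator = 1 − 0.1529 = 0.8471
φ_{22} = -0.5119 / 0.8471 = -0.604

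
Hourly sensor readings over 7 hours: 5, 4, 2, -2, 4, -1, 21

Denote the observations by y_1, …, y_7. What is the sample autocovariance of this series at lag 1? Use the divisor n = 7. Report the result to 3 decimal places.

Mean ȳ = (5 + 4 + 2 − 2 + 4 − 1 + 21)/7 = 4.7143
Deviations: 0.2857, -0.7143, -2.7143, -6.7143, -0.7143, -5.7143, 16.2857
Σ_{t=1}^{6}(y_t−ȳ)(y_{t+1}−ȳ) = -64.2245
γ_1 = -64.2245 / 7 = -9.175

-9.175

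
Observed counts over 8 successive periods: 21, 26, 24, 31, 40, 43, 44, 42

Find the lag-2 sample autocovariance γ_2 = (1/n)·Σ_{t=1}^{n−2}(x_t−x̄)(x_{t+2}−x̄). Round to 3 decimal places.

Mean x̄ = (21 + 26 + 24 + 31 + 40 + 43 + 44 + 42)/8 = 33.8750
Σ_{t=1}^{6}(x_t−x̄)(x_{t+2}−x̄) = 199.2188
γ_2 = 199.2188 / 8 = 24.902

24.902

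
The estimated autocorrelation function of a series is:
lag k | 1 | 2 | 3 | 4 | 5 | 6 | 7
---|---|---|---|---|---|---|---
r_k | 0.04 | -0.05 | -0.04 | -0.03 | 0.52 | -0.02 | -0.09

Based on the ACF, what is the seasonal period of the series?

5

The largest autocorrelation is r_5 = 0.52; the remaining lags stay at or below 0.04.
The dominant spike at lag 5 indicates a seasonal period of 5.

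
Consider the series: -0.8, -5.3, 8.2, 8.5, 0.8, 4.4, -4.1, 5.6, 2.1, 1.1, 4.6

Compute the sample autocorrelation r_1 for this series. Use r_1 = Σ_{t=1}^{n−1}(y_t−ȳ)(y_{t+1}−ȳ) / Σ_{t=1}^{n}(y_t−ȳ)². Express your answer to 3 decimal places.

-0.169

Mean ȳ = (-0.8 − 5.3 + 8.2 + 8.5 + 0.8 + 4.4 − 4.1 + 5.6 + 2.1 + 1.1 + 4.6)/11 = 2.2818
Numerator Σ_{t=1}^{10}(y_t−ȳ)(y_{t+1}−ȳ) = -34.8794
Denominator Σ(y_t−ȳ)² = 205.8964
r_1 = -34.8794 / 205.8964 = -0.169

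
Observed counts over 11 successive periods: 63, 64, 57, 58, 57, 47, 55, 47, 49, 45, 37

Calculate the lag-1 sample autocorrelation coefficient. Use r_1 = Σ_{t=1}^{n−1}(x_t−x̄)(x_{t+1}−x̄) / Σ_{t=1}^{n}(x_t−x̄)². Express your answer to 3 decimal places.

Mean x̄ = (63 + 64 + 57 + 58 + 57 + 47 + 55 + 47 + 49 + 45 + 37)/11 = 52.6364
Numerator Σ_{t=1}^{10}(x_t−x̄)(x_{t+1}−x̄) = 330.5950
Denominator Σ(x_t−x̄)² = 688.5455
r_1 = 330.5950 / 688.5455 = 0.480

0.480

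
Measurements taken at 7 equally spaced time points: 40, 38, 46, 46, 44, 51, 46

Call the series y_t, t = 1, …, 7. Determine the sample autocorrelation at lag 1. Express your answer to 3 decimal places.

Mean ȳ = (40 + 38 + 46 + 46 + 44 + 51 + 46)/7 = 44.4286
Deviations from mean: -4.4286, -6.4286, 1.5714, 1.5714, -0.4286, 6.5714, 1.5714
Σ(y_t−ȳ)(y_{t+1}−ȳ) = (28.4694) + (-10.1020) + (2.4694) + (-0.6735) + (-2.8163) + (10.3265) = 27.6735
Denominator Σ(y_t−ȳ)² = 111.7143
r_1 = 27.6735 / 111.7143 = 0.248

0.248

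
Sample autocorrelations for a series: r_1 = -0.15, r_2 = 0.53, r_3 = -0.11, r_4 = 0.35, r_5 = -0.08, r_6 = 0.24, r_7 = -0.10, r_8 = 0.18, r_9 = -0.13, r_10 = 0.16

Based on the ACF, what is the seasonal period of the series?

The largest autocorrelation is r_2 = 0.53, with weaker echoes at lags 4 (0.35), 6 (0.24), 8 (0.18) and 10 (0.16); the remaining lags stay at or below -0.08.
The dominant spike at lag 2 indicates a seasonal period of 2.

2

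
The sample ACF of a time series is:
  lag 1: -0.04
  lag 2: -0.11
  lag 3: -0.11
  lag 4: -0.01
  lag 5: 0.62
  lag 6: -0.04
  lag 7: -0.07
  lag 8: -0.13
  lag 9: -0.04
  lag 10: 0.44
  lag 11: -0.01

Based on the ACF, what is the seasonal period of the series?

5

The largest autocorrelation is r_5 = 0.62, with a weaker echo at lag 10 (0.44); the remaining lags stay at or below -0.01.
The dominant spike at lag 5 indicates a seasonal period of 5.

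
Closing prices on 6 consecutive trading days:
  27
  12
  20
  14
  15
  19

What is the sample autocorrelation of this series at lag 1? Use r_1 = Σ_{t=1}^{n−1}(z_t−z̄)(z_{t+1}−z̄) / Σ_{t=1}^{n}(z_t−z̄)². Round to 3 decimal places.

Mean z̄ = (27 + 12 + 20 + 14 + 15 + 19)/6 = 17.8333
Deviations from mean: 9.1667, -5.8333, 2.1667, -3.8333, -2.8333, 1.1667
Numerator Σ_{t=1}^{5}(z_t−z̄)(z_{t+1}−z̄) = -66.8611
Denominator Σ(z_t−z̄)² = 146.8333
r_1 = -66.8611 / 146.8333 = -0.455

-0.455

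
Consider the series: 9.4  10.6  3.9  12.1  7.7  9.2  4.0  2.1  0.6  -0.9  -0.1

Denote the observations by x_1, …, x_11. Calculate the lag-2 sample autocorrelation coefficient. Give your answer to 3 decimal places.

Mean x̄ = (9.4 + 10.6 + 3.9 + 12.1 + 7.7 + 9.2 + 4.0 + 2.1 + 0.6 − 0.9 − 0.1)/11 = 5.3273
Numerator Σ_{t=1}^{9}(x_t−x̄)(x_{t+2}−x̄) = 89.1203
Denominator Σ(x_t−x̄)² = 215.6818
r_2 = 89.1203 / 215.6818 = 0.413

0.413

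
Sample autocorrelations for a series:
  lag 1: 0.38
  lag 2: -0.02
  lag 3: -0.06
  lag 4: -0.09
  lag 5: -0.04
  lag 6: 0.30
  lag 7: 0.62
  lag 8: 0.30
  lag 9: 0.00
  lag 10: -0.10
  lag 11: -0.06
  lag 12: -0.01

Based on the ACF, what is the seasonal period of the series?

The largest autocorrelation is r_7 = 0.62; the remaining lags stay at or below 0.38.
The dominant spike at lag 7 indicates a seasonal period of 7.

7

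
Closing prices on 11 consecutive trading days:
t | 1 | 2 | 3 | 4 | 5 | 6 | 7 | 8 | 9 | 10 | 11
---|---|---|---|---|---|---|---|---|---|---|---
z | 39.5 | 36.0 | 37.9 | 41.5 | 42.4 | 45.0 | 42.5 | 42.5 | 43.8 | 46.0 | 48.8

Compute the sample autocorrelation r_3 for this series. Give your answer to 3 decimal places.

-0.034

Mean z̄ = (39.5 + 36.0 + 37.9 + 41.5 + 42.4 + 45.0 + 42.5 + 42.5 + 43.8 + 46.0 + 48.8)/11 = 42.3545
Numerator Σ_{t=1}^{8}(z_t−z̄)(z_{t+3}−z̄) = -4.4598
Denominator Σ(z_t−z̄)² = 133.0673
r_3 = -4.4598 / 133.0673 = -0.034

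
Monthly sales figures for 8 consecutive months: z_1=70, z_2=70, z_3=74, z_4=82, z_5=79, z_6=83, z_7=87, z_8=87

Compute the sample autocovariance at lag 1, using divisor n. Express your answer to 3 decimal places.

Mean z̄ = (70 + 70 + 74 + 82 + 79 + 83 + 87 + 87)/8 = 79.0000
Deviations: -9.0000, -9.0000, -5.0000, 3.0000, 0.0000, 4.0000, 8.0000, 8.0000
Σ_{t=1}^{7}(z_t−z̄)(z_{t+1}−z̄) = 207.0000
γ_1 = 207.0000 / 8 = 25.875

25.875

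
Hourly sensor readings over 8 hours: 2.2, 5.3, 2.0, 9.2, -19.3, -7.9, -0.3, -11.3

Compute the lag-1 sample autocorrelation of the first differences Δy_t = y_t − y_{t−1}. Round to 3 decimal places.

-0.493

First differences Δy: 3.1, -3.3, 7.2, -28.5, 11.4, 7.6, -11.0
Mean of differences = -1.9286
Numerator Σ(Δy_t−Δȳ)(Δy_{t+1}−Δȳ) = -575.5694
Denominator Σ(Δy_t−Δȳ)² = 1167.2743
r_1(Δy) = -575.5694 / 1167.2743 = -0.493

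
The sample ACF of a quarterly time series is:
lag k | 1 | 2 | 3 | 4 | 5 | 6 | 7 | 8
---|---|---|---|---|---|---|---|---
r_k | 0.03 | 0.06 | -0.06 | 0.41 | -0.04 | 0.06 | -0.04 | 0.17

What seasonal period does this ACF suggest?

4

The largest autocorrelation is r_4 = 0.41, with a weaker echo at lag 8 (0.17); the remaining lags stay at or below 0.06.
The dominant spike at lag 4 indicates a seasonal period of 4.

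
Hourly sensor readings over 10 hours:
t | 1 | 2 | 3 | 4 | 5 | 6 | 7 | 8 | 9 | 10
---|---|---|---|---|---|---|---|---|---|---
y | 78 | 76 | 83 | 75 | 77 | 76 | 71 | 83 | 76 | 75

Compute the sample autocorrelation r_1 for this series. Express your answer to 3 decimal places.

Mean ȳ = (78 + 76 + 83 + 75 + 77 + 76 + 71 + 83 + 76 + 75)/10 = 77.0000
Numerator Σ_{t=1}^{9}(y_t−ȳ)(y_{t+1}−ȳ) = -53.0000
Denominator Σ(y_t−ȳ)² = 120.0000
r_1 = -53.0000 / 120.0000 = -0.442

-0.442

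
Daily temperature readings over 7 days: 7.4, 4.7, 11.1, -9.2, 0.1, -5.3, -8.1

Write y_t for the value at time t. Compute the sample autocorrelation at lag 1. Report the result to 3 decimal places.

Mean ȳ = (7.4 + 4.7 + 11.1 − 9.2 + 0.1 − 5.3 − 8.1)/7 = 0.1000
Deviations from mean: 7.3000, 4.6000, 11.0000, -9.3000, 0.0000, -5.4000, -8.2000
Numerator Σ_{t=1}^{6}(y_t−ȳ)(y_{t+1}−ȳ) = 26.1600
Denominator Σ(y_t−ȳ)² = 378.3400
r_1 = 26.1600 / 378.3400 = 0.069

0.069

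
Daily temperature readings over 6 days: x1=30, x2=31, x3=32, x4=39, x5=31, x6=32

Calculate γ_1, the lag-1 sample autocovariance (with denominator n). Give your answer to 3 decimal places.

-1.292

Mean x̄ = (30 + 31 + 32 + 39 + 31 + 32)/6 = 32.5000
Σ_{t=1}^{5}(x_t−x̄)(x_{t+1}−x̄) = -7.7500
γ_1 = -7.7500 / 6 = -1.292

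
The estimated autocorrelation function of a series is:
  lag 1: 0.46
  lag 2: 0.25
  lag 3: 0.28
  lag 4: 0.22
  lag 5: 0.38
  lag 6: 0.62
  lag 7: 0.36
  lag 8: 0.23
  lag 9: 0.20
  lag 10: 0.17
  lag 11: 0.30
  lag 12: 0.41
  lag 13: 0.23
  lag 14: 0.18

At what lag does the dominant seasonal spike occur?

6

The largest autocorrelation is r_6 = 0.62; the remaining lags stay at or below 0.46. The elevated value at lag 1 (0.46), dropping to 0.25 at lag 2, reflects decaying short-term dependence rather than seasonality.
The dominant spike at lag 6 indicates a seasonal period of 6.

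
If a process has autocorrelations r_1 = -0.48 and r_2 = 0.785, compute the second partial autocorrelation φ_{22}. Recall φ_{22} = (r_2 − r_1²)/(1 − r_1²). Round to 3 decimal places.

φ_{22} = (r_2 − r_1²) / (1 − r_1²)
r_1² = (-0.48)² = 0.2304
Numerator = 0.785 − 0.2304 = 0.5546; denominator = 1 − 0.2304 = 0.7696
φ_{22} = 0.5546 / 0.7696 = 0.721

0.721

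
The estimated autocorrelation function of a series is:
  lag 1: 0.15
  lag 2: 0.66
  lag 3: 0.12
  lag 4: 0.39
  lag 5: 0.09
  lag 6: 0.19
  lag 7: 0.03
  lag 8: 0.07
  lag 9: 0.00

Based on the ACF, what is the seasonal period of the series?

The largest autocorrelation is r_2 = 0.66, with weaker echoes at lags 4 (0.39) and 6 (0.19); the remaining lags stay at or below 0.15.
The dominant spike at lag 2 indicates a seasonal period of 2.

2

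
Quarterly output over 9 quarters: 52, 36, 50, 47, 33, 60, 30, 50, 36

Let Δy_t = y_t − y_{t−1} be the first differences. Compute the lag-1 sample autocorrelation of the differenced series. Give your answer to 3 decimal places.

-0.796

First differences Δy: -16, 14, -3, -14, 27, -30, 20, -14
Mean of differences = -2.0000
Numerator Σ(Δy_t−Δȳ)(Δy_{t+1}−Δȳ) = -2268.0000
Denominator Σ(Δy_t−Δȳ)² = 2850.0000
r_1(Δy) = -2268.0000 / 2850.0000 = -0.796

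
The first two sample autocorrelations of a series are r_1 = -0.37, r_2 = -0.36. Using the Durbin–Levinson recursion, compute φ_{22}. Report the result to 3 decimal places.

φ_{22} = (r_2 − r_1²) / (1 − r_1²)
r_1² = (-0.37)² = 0.1369
Numerator = -0.36 − 0.1369 = -0.4969; denominator = 1 − 0.1369 = 0.8631
φ_{22} = -0.4969 / 0.8631 = -0.576

-0.576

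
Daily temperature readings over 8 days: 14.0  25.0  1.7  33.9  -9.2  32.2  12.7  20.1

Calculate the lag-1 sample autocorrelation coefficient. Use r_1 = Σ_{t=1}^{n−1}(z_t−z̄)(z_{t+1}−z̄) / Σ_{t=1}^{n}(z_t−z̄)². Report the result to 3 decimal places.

-0.866

Mean z̄ = (14.0 + 25.0 + 1.7 + 33.9 − 9.2 + 32.2 + 12.7 + 20.1)/8 = 16.3000
Deviations from mean: -2.3000, 8.7000, -14.6000, 17.6000, -25.5000, 15.9000, -3.6000, 3.8000
Σ(z_t−z̄)(z_{t+1}−z̄) = (-20.0100) + (-127.0200) + (-256.9600) + (-448.8000) + (-405.4500) + (-57.2400) + (-13.6800) = -1329.1600
Denominator Σ(z_t−z̄)² = 1534.3600
r_1 = -1329.1600 / 1534.3600 = -0.866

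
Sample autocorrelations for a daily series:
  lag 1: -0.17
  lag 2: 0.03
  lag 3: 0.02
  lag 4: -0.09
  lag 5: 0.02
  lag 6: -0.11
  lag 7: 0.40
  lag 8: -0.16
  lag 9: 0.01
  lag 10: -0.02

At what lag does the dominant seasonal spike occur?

The largest autocorrelation is r_7 = 0.40; the remaining lags stay at or below 0.03.
The dominant spike at lag 7 indicates a seasonal period of 7.

7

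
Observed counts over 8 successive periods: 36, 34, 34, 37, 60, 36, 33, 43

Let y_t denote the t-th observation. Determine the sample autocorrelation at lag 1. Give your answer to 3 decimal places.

Mean ȳ = (36 + 34 + 34 + 37 + 60 + 36 + 33 + 43)/8 = 39.1250
Deviations from mean: -3.1250, -5.1250, -5.1250, -2.1250, 20.8750, -3.1250, -6.1250, 3.8750
Σ(y_t−ȳ)(y_{t+1}−ȳ) = (16.0156) + (26.2656) + (10.8906) + (-44.3594) + (-65.2344) + (19.1406) + (-23.7344) = -61.0156
Denominator Σ(y_t−ȳ)² = 564.8750
r_1 = -61.0156 / 564.8750 = -0.108

-0.108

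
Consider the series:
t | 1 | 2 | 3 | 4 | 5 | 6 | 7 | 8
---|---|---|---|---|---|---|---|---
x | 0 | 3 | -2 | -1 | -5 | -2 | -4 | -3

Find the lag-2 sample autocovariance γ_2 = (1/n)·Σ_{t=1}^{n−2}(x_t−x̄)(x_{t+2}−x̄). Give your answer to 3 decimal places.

1.422

Mean x̄ = (0 + 3 − 2 − 1 − 5 − 2 − 4 − 3)/8 = -1.7500
Deviations: 1.7500, 4.7500, -0.2500, 0.7500, -3.2500, -0.2500, -2.2500, -1.2500
Σ_{t=1}^{6}(x_t−x̄)(x_{t+2}−x̄) = 11.3750
γ_2 = 11.3750 / 8 = 1.422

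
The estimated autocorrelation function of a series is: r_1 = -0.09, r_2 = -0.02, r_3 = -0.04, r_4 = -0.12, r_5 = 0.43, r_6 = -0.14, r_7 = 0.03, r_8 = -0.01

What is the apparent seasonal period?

The largest autocorrelation is r_5 = 0.43; the remaining lags stay at or below 0.03.
The dominant spike at lag 5 indicates a seasonal period of 5.

5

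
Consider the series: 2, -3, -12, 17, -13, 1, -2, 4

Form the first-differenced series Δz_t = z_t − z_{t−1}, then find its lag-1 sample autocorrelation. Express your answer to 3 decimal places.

First differences Δz: -5, -9, 29, -30, 14, -3, 6
Mean of differences = 0.2857
Numerator Σ(Δz_t−Δz̄)(Δz_{t+1}−Δz̄) = -1566.3673
Denominator Σ(Δz_t−Δz̄)² = 2087.4286
r_1(Δz) = -1566.3673 / 2087.4286 = -0.750

-0.750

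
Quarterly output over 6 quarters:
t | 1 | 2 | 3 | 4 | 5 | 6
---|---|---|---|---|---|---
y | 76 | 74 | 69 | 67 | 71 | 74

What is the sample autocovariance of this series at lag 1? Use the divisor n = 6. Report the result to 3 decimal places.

Mean ȳ = (76 + 74 + 69 + 67 + 71 + 74)/6 = 71.8333
Deviations: 4.1667, 2.1667, -2.8333, -4.8333, -0.8333, 2.1667
Σ_{t=1}^{5}(y_t−ȳ)(y_{t+1}−ȳ) = 18.8056
γ_1 = 18.8056 / 6 = 3.134

3.134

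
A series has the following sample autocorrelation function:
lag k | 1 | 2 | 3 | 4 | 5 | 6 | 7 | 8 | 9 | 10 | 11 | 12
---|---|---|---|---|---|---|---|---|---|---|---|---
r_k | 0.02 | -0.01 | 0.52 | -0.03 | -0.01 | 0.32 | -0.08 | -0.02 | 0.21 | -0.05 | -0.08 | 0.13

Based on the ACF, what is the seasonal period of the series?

The largest autocorrelation is r_3 = 0.52, with weaker echoes at lags 6 (0.32) and 9 (0.21); the remaining lags stay at or below 0.13.
The dominant spike at lag 3 indicates a seasonal period of 3.

3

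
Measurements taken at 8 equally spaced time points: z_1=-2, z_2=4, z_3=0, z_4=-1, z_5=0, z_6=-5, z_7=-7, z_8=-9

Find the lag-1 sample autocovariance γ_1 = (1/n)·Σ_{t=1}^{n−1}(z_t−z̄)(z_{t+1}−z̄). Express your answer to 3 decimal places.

7.656

Mean z̄ = (-2 + 4 + 0 − 1 + 0 − 5 − 7 − 9)/8 = -2.5000
Deviations: 0.5000, 6.5000, 2.5000, 1.5000, 2.5000, -2.5000, -4.5000, -6.5000
Σ_{t=1}^{7}(z_t−z̄)(z_{t+1}−z̄) = 61.2500
γ_1 = 61.2500 / 8 = 7.656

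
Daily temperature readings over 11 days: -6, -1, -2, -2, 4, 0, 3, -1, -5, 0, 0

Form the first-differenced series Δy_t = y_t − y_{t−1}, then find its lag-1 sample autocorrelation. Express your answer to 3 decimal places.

-0.413

First differences Δy: 5, -1, 0, 6, -4, 3, -4, -4, 5, 0
Mean of differences = 0.6000
Numerator Σ(Δy_t−Δȳ)(Δy_{t+1}−Δȳ) = -57.9600
Denominator Σ(Δy_t−Δȳ)² = 140.4000
r_1(Δy) = -57.9600 / 140.4000 = -0.413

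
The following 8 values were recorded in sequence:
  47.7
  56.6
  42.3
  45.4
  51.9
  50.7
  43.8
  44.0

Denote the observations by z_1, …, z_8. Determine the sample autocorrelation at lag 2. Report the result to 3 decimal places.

-0.458

Mean z̄ = (47.7 + 56.6 + 42.3 + 45.4 + 51.9 + 50.7 + 43.8 + 44.0)/8 = 47.8000
Deviations from mean: -0.1000, 8.8000, -5.5000, -2.4000, 4.1000, 2.9000, -4.0000, -3.8000
Numerator Σ_{t=1}^{6}(z_t−z̄)(z_{t+2}−z̄) = -77.5000
Denominator Σ(z_t−z̄)² = 169.1200
r_2 = -77.5000 / 169.1200 = -0.458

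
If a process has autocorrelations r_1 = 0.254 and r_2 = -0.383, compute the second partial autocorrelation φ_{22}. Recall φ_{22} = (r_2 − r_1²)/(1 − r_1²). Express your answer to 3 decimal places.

-0.478

φ_{22} = (r_2 − r_1²) / (1 − r_1²)
r_1² = (0.254)² = 0.064516
Numerator = -0.383 − 0.0645 = -0.4475; denominator = 1 − 0.0645 = 0.9355
φ_{22} = -0.4475 / 0.9355 = -0.478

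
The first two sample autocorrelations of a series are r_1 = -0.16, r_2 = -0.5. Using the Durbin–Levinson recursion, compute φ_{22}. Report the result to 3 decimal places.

φ_{22} = (r_2 − r_1²) / (1 − r_1²)
r_1² = (-0.16)² = 0.0256
Numerator = -0.5 − 0.0256 = -0.5256; denominator = 1 − 0.0256 = 0.9744
φ_{22} = -0.5256 / 0.9744 = -0.539

-0.539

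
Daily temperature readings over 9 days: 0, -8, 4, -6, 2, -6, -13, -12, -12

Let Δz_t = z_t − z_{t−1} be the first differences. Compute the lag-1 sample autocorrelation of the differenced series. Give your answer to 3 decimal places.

-0.682

First differences Δz: -8, 12, -10, 8, -8, -7, 1, 0
Mean of differences = -1.5000
Numerator Σ(Δz_t−Δz̄)(Δz_{t+1}−Δz̄) = -319.2500
Denominator Σ(Δz_t−Δz̄)² = 468.0000
r_1(Δz) = -319.2500 / 468.0000 = -0.682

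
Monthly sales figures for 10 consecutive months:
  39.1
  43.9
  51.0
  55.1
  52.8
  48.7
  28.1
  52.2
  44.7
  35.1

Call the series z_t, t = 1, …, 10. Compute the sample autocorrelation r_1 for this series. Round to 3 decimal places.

Mean z̄ = (39.1 + 43.9 + 51.0 + 55.1 + 52.8 + 48.7 + 28.1 + 52.2 + 44.7 + 35.1)/10 = 45.0700
Numerator Σ_{t=1}^{9}(z_t−z̄)(z_{t+1}−z̄) = -16.4299
Denominator Σ(z_t−z̄)² = 684.0610
r_1 = -16.4299 / 684.0610 = -0.024

-0.024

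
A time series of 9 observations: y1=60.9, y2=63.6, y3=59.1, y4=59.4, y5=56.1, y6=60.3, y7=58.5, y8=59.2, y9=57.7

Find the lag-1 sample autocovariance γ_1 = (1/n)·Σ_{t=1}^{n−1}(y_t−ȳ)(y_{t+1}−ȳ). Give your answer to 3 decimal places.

0.197

Mean ȳ = (60.9 + 63.6 + 59.1 + 59.4 + 56.1 + 60.3 + 58.5 + 59.2 + 57.7)/9 = 59.4222
Σ_{t=1}^{8}(y_t−ȳ)(y_{t+1}−ȳ) = 1.7706
γ_1 = 1.7706 / 9 = 0.197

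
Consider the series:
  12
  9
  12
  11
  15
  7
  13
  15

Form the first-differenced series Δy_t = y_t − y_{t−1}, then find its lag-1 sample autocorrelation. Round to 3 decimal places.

-0.624

First differences Δy: -3, 3, -1, 4, -8, 6, 2
Mean of differences = 0.4286
Numerator Σ(Δy_t−Δȳ)(Δy_{t+1}−Δȳ) = -85.8980
Denominator Σ(Δy_t−Δȳ)² = 137.7143
r_1(Δy) = -85.8980 / 137.7143 = -0.624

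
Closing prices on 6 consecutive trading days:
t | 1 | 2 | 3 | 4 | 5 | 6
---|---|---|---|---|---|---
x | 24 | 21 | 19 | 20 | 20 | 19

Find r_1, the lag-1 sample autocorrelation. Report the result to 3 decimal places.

0.157

Mean x̄ = (24 + 21 + 19 + 20 + 20 + 19)/6 = 20.5000
Deviations from mean: 3.5000, 0.5000, -1.5000, -0.5000, -0.5000, -1.5000
Numerator Σ_{t=1}^{5}(x_t−x̄)(x_{t+1}−x̄) = 2.7500
Denominator Σ(x_t−x̄)² = 17.5000
r_1 = 2.7500 / 17.5000 = 0.157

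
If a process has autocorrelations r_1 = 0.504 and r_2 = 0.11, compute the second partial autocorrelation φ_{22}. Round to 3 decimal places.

-0.193

φ_{22} = (r_2 − r_1²) / (1 − r_1²)
r_1² = (0.504)² = 0.254016
Numerator = 0.11 − 0.2540 = -0.1440; denominator = 1 − 0.2540 = 0.7460
φ_{22} = -0.1440 / 0.7460 = -0.193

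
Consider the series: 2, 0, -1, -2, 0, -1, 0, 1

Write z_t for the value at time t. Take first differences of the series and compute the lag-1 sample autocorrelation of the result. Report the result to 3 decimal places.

-0.079

First differences Δz: -2, -1, -1, 2, -1, 1, 1
Mean of differences = -0.1429
Numerator Σ(Δz_t−Δz̄)(Δz_{t+1}−Δz̄) = -1.0204
Denominator Σ(Δz_t−Δz̄)² = 12.8571
r_1(Δz) = -1.0204 / 12.8571 = -0.079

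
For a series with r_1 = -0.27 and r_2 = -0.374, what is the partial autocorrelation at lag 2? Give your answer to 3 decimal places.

φ_{22} = (r_2 − r_1²) / (1 − r_1²)
r_1² = (-0.27)² = 0.0729
Numerator = -0.374 − 0.0729 = -0.4469; denominator = 1 − 0.0729 = 0.9271
φ_{22} = -0.4469 / 0.9271 = -0.482

-0.482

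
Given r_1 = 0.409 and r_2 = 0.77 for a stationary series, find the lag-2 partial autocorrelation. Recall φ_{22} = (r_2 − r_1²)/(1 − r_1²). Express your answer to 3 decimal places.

0.724

φ_{22} = (r_2 − r_1²) / (1 − r_1²)
r_1² = (0.409)² = 0.167281
Numerator = 0.77 − 0.1673 = 0.6027; denominator = 1 − 0.1673 = 0.8327
φ_{22} = 0.6027 / 0.8327 = 0.724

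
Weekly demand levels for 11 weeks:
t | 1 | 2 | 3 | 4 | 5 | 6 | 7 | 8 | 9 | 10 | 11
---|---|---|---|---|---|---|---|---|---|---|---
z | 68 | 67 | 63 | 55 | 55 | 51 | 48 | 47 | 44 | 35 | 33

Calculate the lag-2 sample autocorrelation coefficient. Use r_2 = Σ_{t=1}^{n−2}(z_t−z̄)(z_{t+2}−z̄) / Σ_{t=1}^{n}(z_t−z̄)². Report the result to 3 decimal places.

Mean z̄ = (68 + 67 + 63 + 55 + 55 + 51 + 48 + 47 + 44 + 35 + 33)/11 = 51.4545
Numerator Σ_{t=1}^{9}(z_t−z̄)(z_{t+2}−z̄) = 511.8595
Denominator Σ(z_t−z̄)² = 1372.7273
r_2 = 511.8595 / 1372.7273 = 0.373

0.373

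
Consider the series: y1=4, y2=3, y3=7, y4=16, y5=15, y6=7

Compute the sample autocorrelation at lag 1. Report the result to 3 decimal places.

0.388

Mean ȳ = (4 + 3 + 7 + 16 + 15 + 7)/6 = 8.6667
Numerator Σ_{t=1}^{5}(y_t−ȳ)(y_{t+1}−ȳ) = 59.5556
Denominator Σ(y_t−ȳ)² = 153.3333
r_1 = 59.5556 / 153.3333 = 0.388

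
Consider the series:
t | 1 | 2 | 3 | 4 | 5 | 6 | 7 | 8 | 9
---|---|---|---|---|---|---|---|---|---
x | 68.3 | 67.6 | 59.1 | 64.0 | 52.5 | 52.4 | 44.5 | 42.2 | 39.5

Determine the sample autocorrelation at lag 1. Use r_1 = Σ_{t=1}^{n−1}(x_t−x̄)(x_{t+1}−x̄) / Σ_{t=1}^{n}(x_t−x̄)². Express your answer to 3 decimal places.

0.625

Mean x̄ = (68.3 + 67.6 + 59.1 + 64.0 + 52.5 + 52.4 + 44.5 + 42.2 + 39.5)/9 = 54.4556
Numerator Σ_{t=1}^{8}(x_t−x̄)(x_{t+1}−x̄) = 598.4736
Denominator Σ(x_t−x̄)² = 958.1422
r_1 = 598.4736 / 958.1422 = 0.625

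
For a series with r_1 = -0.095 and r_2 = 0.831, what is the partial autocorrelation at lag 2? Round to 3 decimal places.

0.829

φ_{22} = (r_2 − r_1²) / (1 − r_1²)
r_1² = (-0.095)² = 0.009025
Numerator = 0.831 − 0.0090 = 0.8220; denominator = 1 − 0.0090 = 0.9910
φ_{22} = 0.8220 / 0.9910 = 0.829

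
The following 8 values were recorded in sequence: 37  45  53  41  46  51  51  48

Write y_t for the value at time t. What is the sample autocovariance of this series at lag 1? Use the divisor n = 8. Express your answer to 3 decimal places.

-0.469

Mean ȳ = (37 + 45 + 53 + 41 + 46 + 51 + 51 + 48)/8 = 46.5000
Deviations: -9.5000, -1.5000, 6.5000, -5.5000, -0.5000, 4.5000, 4.5000, 1.5000
Σ_{t=1}^{7}(y_t−ȳ)(y_{t+1}−ȳ) = -3.7500
γ_1 = -3.7500 / 8 = -0.469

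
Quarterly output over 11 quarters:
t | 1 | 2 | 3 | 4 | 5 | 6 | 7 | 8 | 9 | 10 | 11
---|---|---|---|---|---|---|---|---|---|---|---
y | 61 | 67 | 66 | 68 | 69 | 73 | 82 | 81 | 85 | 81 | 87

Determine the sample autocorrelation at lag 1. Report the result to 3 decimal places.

Mean ȳ = (61 + 67 + 66 + 68 + 69 + 73 + 82 + 81 + 85 + 81 + 87)/11 = 74.5455
Numerator Σ_{t=1}^{10}(y_t−ȳ)(y_{t+1}−ȳ) = 519.4298
Denominator Σ(y_t−ȳ)² = 792.7273
r_1 = 519.4298 / 792.7273 = 0.655

0.655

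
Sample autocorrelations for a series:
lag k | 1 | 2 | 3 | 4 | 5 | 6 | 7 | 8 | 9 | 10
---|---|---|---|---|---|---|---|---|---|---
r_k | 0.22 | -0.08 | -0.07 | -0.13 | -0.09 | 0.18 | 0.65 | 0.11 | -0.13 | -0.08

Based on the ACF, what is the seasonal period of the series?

The largest autocorrelation is r_7 = 0.65; the remaining lags stay at or below 0.22.
The dominant spike at lag 7 indicates a seasonal period of 7.

7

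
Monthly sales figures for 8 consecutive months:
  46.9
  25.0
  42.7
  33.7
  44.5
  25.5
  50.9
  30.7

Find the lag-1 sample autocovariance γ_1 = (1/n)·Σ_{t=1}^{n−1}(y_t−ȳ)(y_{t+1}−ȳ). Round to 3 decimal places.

Mean ȳ = (46.9 + 25.0 + 42.7 + 33.7 + 44.5 + 25.5 + 50.9 + 30.7)/8 = 37.4875
Deviations: 9.4125, -12.4875, 5.2125, -3.7875, 7.0125, -11.9875, 13.4125, -6.7875
Σ_{t=1}^{7}(y_t−ȳ)(y_{t+1}−ȳ) = -564.8139
γ_1 = -564.8139 / 8 = -70.602

-70.602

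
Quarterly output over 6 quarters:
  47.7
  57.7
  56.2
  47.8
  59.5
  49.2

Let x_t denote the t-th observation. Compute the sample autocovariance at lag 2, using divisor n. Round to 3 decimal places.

-0.135

Mean x̄ = (47.7 + 57.7 + 56.2 + 47.8 + 59.5 + 49.2)/6 = 53.0167
Σ_{t=1}^{4}(x_t−x̄)(x_{t+2}−x̄) = -0.8072
γ_2 = -0.8072 / 6 = -0.135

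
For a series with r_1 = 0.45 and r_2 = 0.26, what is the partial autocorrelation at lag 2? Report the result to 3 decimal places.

0.072

φ_{22} = (r_2 − r_1²) / (1 − r_1²)
r_1² = (0.45)² = 0.2025
Numerator = 0.26 − 0.2025 = 0.0575; denominator = 1 − 0.2025 = 0.7975
φ_{22} = 0.0575 / 0.7975 = 0.072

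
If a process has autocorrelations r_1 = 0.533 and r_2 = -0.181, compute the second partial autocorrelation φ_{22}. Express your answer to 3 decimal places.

-0.650

φ_{22} = (r_2 − r_1²) / (1 − r_1²)
r_1² = (0.533)² = 0.284089
Numerator = -0.181 − 0.2841 = -0.4651; denominator = 1 − 0.2841 = 0.7159
φ_{22} = -0.4651 / 0.7159 = -0.650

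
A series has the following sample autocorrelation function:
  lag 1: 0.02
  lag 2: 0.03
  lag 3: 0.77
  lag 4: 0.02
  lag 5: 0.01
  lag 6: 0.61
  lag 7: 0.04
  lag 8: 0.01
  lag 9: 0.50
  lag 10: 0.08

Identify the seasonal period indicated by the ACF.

3

The largest autocorrelation is r_3 = 0.77, with weaker echoes at lags 6 (0.61) and 9 (0.50); the remaining lags stay at or below 0.08.
The dominant spike at lag 3 indicates a seasonal period of 3.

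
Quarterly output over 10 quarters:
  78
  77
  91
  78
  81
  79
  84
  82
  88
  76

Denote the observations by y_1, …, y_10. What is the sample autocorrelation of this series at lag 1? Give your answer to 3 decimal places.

Mean ȳ = (78 + 77 + 91 + 78 + 81 + 79 + 84 + 82 + 88 + 76)/10 = 81.4000
Numerator Σ_{t=1}^{9}(y_t−ȳ)(y_{t+1}−ȳ) = -93.9600
Denominator Σ(y_t−ȳ)² = 220.4000
r_1 = -93.9600 / 220.4000 = -0.426

-0.426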